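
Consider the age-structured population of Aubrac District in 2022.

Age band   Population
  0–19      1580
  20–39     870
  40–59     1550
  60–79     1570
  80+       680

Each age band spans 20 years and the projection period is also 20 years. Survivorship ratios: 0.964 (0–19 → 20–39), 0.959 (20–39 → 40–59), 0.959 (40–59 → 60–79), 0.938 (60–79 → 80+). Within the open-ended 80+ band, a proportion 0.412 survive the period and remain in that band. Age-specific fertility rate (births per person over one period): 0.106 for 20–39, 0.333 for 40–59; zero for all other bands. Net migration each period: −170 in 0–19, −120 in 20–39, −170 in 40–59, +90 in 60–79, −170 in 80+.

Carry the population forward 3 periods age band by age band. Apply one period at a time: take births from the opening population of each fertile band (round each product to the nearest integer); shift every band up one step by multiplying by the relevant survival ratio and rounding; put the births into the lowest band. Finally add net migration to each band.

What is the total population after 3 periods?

After projecting period 1:
Births: 870 × 0.106 = 92 ; 1550 × 0.333 = 516 → 608
20–39: 1580 × 0.964 = 1523
40–59: 870 × 0.959 = 834
60–79: 1550 × 0.959 = 1486
80+: 1570 × 0.938 + 680 × 0.412 = 1473 + 280 = 1753
Net migration: 0–19 − 170 → 438; 20–39 − 120 → 1403; 40–59 − 170 → 664; 60–79 + 90 → 1576; 80+ − 170 → 1583
End of period: [438, 1403, 664, 1576, 1583]
After projecting period 2:
Births: 1403 × 0.106 = 149 ; 664 × 0.333 = 221 → 370
20–39: 438 × 0.964 = 422
40–59: 1403 × 0.959 = 1345
60–79: 664 × 0.959 = 637
80+: 1576 × 0.938 + 1583 × 0.412 = 1478 + 652 = 2130
Net migration: 0–19 − 170 → 200; 20–39 − 120 → 302; 40–59 − 170 → 1175; 60–79 + 90 → 727; 80+ − 170 → 1960
End of period: [200, 302, 1175, 727, 1960]
After projecting period 3:
Births: 302 × 0.106 = 32 ; 1175 × 0.333 = 391 → 423
20–39: 200 × 0.964 = 193
40–59: 302 × 0.959 = 290
60–79: 1175 × 0.959 = 1127
80+: 727 × 0.938 + 1960 × 0.412 = 682 + 808 = 1490
Net migration: 0–19 − 170 → 253; 20–39 − 120 → 73; 40–59 − 170 → 120; 60–79 + 90 → 1217; 80+ − 170 → 1320
End of period: [253, 73, 120, 1217, 1320]
Total after period 3: 253 + 73 + 120 + 1217 + 1320 = 2983

2983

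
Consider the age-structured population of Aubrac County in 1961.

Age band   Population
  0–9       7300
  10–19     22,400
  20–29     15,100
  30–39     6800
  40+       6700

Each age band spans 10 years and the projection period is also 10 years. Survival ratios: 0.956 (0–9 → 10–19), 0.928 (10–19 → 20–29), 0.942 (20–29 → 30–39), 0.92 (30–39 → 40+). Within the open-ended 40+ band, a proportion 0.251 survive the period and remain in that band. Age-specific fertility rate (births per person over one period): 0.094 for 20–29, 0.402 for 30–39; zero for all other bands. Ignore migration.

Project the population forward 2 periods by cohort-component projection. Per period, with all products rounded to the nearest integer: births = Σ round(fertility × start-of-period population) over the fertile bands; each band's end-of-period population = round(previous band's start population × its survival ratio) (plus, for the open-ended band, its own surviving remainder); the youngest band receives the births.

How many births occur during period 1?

[period 1]
Births: 15100 * 0.094 = 1419, 6800 * 0.402 = 2734 — total 4153
10–19: 7300 * 0.956 = 6979
20–29: 22400 * 0.928 = 20787
30–39: 15100 * 0.942 = 14224
40+: 6800 * 0.92 + 6700 * 0.251 = 6256 + 1682 = 7938
→ [4153, 6979, 20787, 14224, 7938]

4153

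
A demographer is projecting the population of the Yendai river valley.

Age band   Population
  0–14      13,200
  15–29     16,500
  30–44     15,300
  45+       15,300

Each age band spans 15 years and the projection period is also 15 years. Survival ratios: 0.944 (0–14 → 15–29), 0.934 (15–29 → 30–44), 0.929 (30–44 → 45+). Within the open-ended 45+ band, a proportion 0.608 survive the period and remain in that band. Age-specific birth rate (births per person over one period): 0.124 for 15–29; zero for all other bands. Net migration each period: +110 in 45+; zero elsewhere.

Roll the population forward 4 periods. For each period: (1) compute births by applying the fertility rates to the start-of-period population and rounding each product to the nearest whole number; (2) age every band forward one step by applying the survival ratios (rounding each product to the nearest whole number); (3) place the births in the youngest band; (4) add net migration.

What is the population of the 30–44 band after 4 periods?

1362

Period 1.
Births: 16500 × 0.124 = 2046
15–29: 13200 × 0.944 = 12461
30–44: 16500 × 0.934 = 15411
45+: 15300 × 0.929 + 15300 × 0.608 = 14214 + 9302 = 23516
Net migration: 45+ + 110 → 23626
End of period: [2046, 12461, 15411, 23626]
Period 2.
Births: 12461 × 0.124 = 1545
15–29: 2046 × 0.944 = 1931
30–44: 12461 × 0.934 = 11639
45+: 15411 × 0.929 + 23626 × 0.608 = 14317 + 14365 = 28682
Net migration: 45+ + 110 → 28792
End of period: [1545, 1931, 11639, 28792]
Period 3.
Births: 1931 × 0.124 = 239
15–29: 1545 × 0.944 = 1458
30–44: 1931 × 0.934 = 1804
45+: 11639 × 0.929 + 28792 × 0.608 = 10813 + 17506 = 28319
Net migration: 45+ + 110 → 28429
End of period: [239, 1458, 1804, 28429]
Period 4.
Births: 1458 × 0.124 = 181
15–29: 239 × 0.944 = 226
30–44: 1458 × 0.934 = 1362
45+: 1804 × 0.929 + 28429 × 0.608 = 1676 + 17285 = 18961
Net migration: 45+ + 110 → 19071
End of period: [181, 226, 1362, 19071]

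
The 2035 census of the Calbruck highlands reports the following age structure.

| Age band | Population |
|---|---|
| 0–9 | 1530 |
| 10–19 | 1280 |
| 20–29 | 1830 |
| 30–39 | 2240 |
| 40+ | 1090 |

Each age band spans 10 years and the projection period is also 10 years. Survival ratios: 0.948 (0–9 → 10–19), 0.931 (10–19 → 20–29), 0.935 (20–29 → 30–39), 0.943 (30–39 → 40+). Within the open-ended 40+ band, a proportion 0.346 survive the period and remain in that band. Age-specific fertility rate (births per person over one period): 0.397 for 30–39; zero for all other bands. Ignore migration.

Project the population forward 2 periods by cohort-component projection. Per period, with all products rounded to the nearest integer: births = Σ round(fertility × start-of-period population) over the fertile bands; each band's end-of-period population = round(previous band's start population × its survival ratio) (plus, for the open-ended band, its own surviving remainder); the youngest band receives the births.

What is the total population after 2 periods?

6461

Period 1:
Births: 2240 * 0.397 = 889
10–19: 1530 * 0.948 = 1450
20–29: 1280 * 0.931 = 1192
30–39: 1830 * 0.935 = 1711
40+: 2240 * 0.943 + 1090 * 0.346 = 2112 + 377 = 2489
Giving 889 / 1450 / 1192 / 1711 / 2489.
Period 2:
Births: 1711 * 0.397 = 679
10–19: 889 * 0.948 = 843
20–29: 1450 * 0.931 = 1350
30–39: 1192 * 0.935 = 1115
40+: 1711 * 0.943 + 2489 * 0.346 = 1613 + 861 = 2474
Giving 679 / 843 / 1350 / 1115 / 2474.
Total after period 2: 679 + 843 + 1350 + 1115 + 2474 = 6461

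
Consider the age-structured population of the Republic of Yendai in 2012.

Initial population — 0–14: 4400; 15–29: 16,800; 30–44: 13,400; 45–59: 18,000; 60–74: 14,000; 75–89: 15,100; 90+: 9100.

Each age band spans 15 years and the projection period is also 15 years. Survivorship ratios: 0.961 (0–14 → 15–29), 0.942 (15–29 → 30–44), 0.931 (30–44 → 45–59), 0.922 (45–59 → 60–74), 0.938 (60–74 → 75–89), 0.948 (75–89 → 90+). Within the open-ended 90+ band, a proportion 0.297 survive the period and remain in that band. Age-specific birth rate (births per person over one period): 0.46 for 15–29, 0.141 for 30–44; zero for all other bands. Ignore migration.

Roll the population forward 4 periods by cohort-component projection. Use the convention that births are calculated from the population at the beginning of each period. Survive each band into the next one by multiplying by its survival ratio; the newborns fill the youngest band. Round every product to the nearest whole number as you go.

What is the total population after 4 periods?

Numbering the bands 1..7 from youngest to oldest:
Period 1.
Births: 16800 × 0.46 = 7728, 13400 × 0.141 = 1889 ⇒ total 9617
Band 2: 4400 × 0.961 = 4228
Band 3: 16800 × 0.942 = 15826
Band 4: 13400 × 0.931 = 12475
Band 5: 18000 × 0.922 = 16596
Band 6: 14000 × 0.938 = 13132
Band 7: 15100 × 0.948 + 9100 × 0.297 = 14315 + 2703 = 17018
End of period: [9617, 4228, 15826, 12475, 16596, 13132, 17018]
Period 2.
Births: 4228 × 0.46 = 1945, 15826 × 0.141 = 2231 ⇒ total 4176
Band 2: 9617 × 0.961 = 9242
Band 3: 4228 × 0.942 = 3983
Band 4: 15826 × 0.931 = 14734
Band 5: 12475 × 0.922 = 11502
Band 6: 16596 × 0.938 = 15567
Band 7: 13132 × 0.948 + 17018 × 0.297 = 12449 + 5054 = 17503
End of period: [4176, 9242, 3983, 14734, 11502, 15567, 17503]
Period 3.
Births: 9242 × 0.46 = 4251, 3983 × 0.141 = 562 ⇒ total 4813
Band 2: 4176 × 0.961 = 4013
Band 3: 9242 × 0.942 = 8706
Band 4: 3983 × 0.931 = 3708
Band 5: 14734 × 0.922 = 13585
Band 6: 11502 × 0.938 = 10789
Band 7: 15567 × 0.948 + 17503 × 0.297 = 14758 + 5198 = 19956
End of period: [4813, 4013, 8706, 3708, 13585, 10789, 19956]
Period 4.
Births: 4013 × 0.46 = 1846, 8706 × 0.141 = 1228 ⇒ total 3074
Band 2: 4813 × 0.961 = 4625
Band 3: 4013 × 0.942 = 3780
Band 4: 8706 × 0.931 = 8105
Band 5: 3708 × 0.922 = 3419
Band 6: 13585 × 0.938 = 12743
Band 7: 10789 × 0.948 + 19956 × 0.297 = 10228 + 5927 = 16155
End of period: [3074, 4625, 3780, 8105, 3419, 12743, 16155]
Total after period 4: 3074 + 4625 + 3780 + 8105 + 3419 + 12743 + 16155 = 51901

51901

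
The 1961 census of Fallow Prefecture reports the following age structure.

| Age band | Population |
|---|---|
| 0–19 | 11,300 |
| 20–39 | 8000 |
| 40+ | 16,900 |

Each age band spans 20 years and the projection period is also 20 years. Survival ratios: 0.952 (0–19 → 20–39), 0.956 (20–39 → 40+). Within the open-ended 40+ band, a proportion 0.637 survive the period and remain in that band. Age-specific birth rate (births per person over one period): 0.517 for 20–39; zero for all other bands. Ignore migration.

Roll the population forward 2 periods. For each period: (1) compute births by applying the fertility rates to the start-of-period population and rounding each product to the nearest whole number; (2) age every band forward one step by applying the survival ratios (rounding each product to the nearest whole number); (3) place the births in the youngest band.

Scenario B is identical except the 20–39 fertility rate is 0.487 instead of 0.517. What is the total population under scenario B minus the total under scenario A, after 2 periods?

— Period 1 —
Births: 8000 × 0.517 = 4136
20–39: 11300 × 0.952 = 10758
40+: 8000 × 0.956 + 16900 × 0.637 = 7648 + 10765 = 18413
End of period: [4136, 10758, 18413]
— Period 2 —
Births: 10758 × 0.517 = 5562
20–39: 4136 × 0.952 = 3937
40+: 10758 × 0.956 + 18413 × 0.637 = 10285 + 11729 = 22014
End of period: [5562, 3937, 22014]
Scenario A total after 2 periods: 31513
Scenario B projection —
— Period 1 —
Births: 8000 × 0.487 = 3896
20–39: 11300 × 0.952 = 10758
40+: 8000 × 0.956 + 16900 × 0.637 = 7648 + 10765 = 18413
End of period: [3896, 10758, 18413]
— Period 2 —
Births: 10758 × 0.487 = 5239
20–39: 3896 × 0.952 = 3709
40+: 10758 × 0.956 + 18413 × 0.637 = 10285 + 11729 = 22014
End of period: [5239, 3709, 22014]
Scenario B total after 2 periods: 30962
Difference B − A = 30962 − 31513 = -551

-551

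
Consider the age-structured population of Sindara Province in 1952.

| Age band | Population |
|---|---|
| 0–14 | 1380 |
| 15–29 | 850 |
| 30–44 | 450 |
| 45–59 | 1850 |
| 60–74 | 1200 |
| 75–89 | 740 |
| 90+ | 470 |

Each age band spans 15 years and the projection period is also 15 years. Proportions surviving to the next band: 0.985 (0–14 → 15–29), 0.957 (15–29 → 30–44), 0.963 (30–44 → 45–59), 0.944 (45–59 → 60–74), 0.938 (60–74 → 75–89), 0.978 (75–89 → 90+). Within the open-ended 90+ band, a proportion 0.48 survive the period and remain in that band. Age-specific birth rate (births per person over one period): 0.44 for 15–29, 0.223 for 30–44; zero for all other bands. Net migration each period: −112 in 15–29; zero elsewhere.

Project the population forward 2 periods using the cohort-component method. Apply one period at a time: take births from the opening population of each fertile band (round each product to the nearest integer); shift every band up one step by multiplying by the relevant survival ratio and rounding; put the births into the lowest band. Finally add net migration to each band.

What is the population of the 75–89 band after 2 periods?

After projecting period 1:
Births: 850 × 0.44 = 374  |  450 × 0.223 = 100 → 474
15–29: 1380 × 0.985 = 1359
30–44: 850 × 0.957 = 813
45–59: 450 × 0.963 = 433
60–74: 1850 × 0.944 = 1746
75–89: 1200 × 0.938 = 1126
90+: 740 × 0.978 + 470 × 0.48 = 724 + 226 = 950
Net migration: 15–29 − 112 → 1247
End of period: [474, 1247, 813, 433, 1746, 1126, 950]
After projecting period 2:
Births: 1247 × 0.44 = 549  |  813 × 0.223 = 181 → 730
15–29: 474 × 0.985 = 467
30–44: 1247 × 0.957 = 1193
45–59: 813 × 0.963 = 783
60–74: 433 × 0.944 = 409
75–89: 1746 × 0.938 = 1638
90+: 1126 × 0.978 + 950 × 0.48 = 1101 + 456 = 1557
Net migration: 15–29 − 112 → 355
End of period: [730, 355, 1193, 783, 409, 1638, 1557]

1638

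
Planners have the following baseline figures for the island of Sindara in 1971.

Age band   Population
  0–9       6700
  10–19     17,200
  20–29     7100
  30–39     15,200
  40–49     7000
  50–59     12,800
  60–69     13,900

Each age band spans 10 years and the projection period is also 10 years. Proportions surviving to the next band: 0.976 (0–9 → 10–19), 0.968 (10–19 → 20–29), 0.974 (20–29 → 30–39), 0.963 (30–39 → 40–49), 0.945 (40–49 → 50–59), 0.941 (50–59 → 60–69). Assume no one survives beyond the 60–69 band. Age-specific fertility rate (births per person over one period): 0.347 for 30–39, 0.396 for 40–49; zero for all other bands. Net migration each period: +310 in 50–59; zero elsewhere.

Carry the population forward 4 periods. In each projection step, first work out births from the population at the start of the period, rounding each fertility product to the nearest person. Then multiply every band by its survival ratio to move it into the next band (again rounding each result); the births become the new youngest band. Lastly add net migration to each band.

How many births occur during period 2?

8197

Numbering the groups 1..7 from youngest to oldest:
Period 1:
Births: 15200 × 0.347 = 5274  |  7000 × 0.396 = 2772 — total 8046
Group 2: 6700 × 0.976 = 6539
Group 3: 17200 × 0.968 = 16650
Group 4: 7100 × 0.974 = 6915
Group 5: 15200 × 0.963 = 14638
Group 6: 7000 × 0.945 = 6615
Group 7: 12800 × 0.941 = 12045
Net migration: Group 6 + 310 → 6925
End of period: [8046, 6539, 16650, 6915, 14638, 6925, 12045]
Period 2:
Births: 6915 × 0.347 = 2400  |  14638 × 0.396 = 5797 — total 8197
Group 2: 8046 × 0.976 = 7853
Group 3: 6539 × 0.968 = 6330
Group 4: 16650 × 0.974 = 16217
Group 5: 6915 × 0.963 = 6659
Group 6: 14638 × 0.945 = 13833
Group 7: 6925 × 0.941 = 6516
Net migration: Group 6 + 310 → 14143
End of period: [8197, 7853, 6330, 16217, 6659, 14143, 6516]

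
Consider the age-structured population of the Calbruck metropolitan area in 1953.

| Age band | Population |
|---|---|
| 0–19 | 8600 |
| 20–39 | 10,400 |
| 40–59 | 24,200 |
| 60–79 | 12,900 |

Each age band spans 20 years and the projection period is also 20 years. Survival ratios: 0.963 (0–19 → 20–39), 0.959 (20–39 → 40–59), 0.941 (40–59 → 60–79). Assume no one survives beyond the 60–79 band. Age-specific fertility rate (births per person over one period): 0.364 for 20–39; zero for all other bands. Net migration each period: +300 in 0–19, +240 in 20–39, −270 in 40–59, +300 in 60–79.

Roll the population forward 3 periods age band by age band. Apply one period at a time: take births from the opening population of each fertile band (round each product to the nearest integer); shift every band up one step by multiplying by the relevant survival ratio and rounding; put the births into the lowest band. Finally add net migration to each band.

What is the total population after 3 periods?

Period 1:
Births: 10400 × 0.364 = 3786
20–39: 8600 × 0.963 = 8282
40–59: 10400 × 0.959 = 9974
60–79: 24200 × 0.941 = 22772
Net migration: 0–19 + 300 → 4086; 20–39 + 240 → 8522; 40–59 − 270 → 9704; 60–79 + 300 → 23072
End of period: [4086, 8522, 9704, 23072]
Period 2:
Births: 8522 × 0.364 = 3102
20–39: 4086 × 0.963 = 3935
40–59: 8522 × 0.959 = 8173
60–79: 9704 × 0.941 = 9131
Net migration: 0–19 + 300 → 3402; 20–39 + 240 → 4175; 40–59 − 270 → 7903; 60–79 + 300 → 9431
End of period: [3402, 4175, 7903, 9431]
Period 3:
Births: 4175 × 0.364 = 1520
20–39: 3402 × 0.963 = 3276
40–59: 4175 × 0.959 = 4004
60–79: 7903 × 0.941 = 7437
Net migration: 0–19 + 300 → 1820; 20–39 + 240 → 3516; 40–59 − 270 → 3734; 60–79 + 300 → 7737
End of period: [1820, 3516, 3734, 7737]
Total after period 3: 1820 + 3516 + 3734 + 7737 = 16807

16807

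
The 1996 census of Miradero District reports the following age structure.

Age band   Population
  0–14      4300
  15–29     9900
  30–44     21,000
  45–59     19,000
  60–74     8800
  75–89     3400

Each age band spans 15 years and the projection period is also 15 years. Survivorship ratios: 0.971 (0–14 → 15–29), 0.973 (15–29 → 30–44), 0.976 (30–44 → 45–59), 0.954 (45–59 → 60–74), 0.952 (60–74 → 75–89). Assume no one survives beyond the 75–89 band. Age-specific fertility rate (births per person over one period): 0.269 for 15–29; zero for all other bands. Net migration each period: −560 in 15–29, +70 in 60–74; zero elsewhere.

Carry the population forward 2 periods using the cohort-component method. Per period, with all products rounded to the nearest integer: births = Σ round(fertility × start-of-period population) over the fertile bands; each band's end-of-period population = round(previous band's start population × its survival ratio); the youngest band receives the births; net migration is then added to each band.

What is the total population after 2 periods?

52863

After projecting period 1:
Births: 9900 × 0.269 = 2663
15–29: 4300 × 0.971 = 4175
30–44: 9900 × 0.973 = 9633
45–59: 21000 × 0.976 = 20496
60–74: 19000 × 0.954 = 18126
75–89: 8800 × 0.952 = 8378
Net migration: 15–29 − 560 → 3615; 60–74 + 70 → 18196
Giving 2663 / 3615 / 9633 / 20496 / 18196 / 8378.
After projecting period 2:
Births: 3615 × 0.269 = 972
15–29: 2663 × 0.971 = 2586
30–44: 3615 × 0.973 = 3517
45–59: 9633 × 0.976 = 9402
60–74: 20496 × 0.954 = 19553
75–89: 18196 × 0.952 = 17323
Net migration: 15–29 − 560 → 2026; 60–74 + 70 → 19623
Giving 972 / 2026 / 3517 / 9402 / 19623 / 17323.
Total after period 2: 972 + 2026 + 3517 + 9402 + 19623 + 17323 = 52863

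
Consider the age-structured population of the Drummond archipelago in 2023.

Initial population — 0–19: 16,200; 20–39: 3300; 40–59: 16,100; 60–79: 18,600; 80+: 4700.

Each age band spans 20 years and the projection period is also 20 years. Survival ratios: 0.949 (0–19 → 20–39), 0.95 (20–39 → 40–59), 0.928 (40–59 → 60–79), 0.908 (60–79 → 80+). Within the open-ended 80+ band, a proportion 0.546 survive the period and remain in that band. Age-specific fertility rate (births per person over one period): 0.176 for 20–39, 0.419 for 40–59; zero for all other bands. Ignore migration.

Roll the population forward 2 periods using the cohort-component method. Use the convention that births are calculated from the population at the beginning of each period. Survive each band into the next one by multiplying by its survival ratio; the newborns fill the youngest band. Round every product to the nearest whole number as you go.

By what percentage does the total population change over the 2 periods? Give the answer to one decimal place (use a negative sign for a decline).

-10.6

[period 1]
Births: 3300 * 0.176 = 581 ; 16100 * 0.419 = 6746 → total 7327
20–39: 16200 * 0.949 = 15374
40–59: 3300 * 0.95 = 3135
60–79: 16100 * 0.928 = 14941
80+: 18600 * 0.908 + 4700 * 0.546 = 16889 + 2566 = 19455
Giving 7327 / 15374 / 3135 / 14941 / 19455.
[period 2]
Births: 15374 * 0.176 = 2706 ; 3135 * 0.419 = 1314 → total 4020
20–39: 7327 * 0.949 = 6953
40–59: 15374 * 0.95 = 14605
60–79: 3135 * 0.928 = 2909
80+: 14941 * 0.908 + 19455 * 0.546 = 13566 + 10622 = 24188
Giving 4020 / 6953 / 14605 / 2909 / 24188.
Total: 58900 → 52675; change = -6225; percentage change = -10.6%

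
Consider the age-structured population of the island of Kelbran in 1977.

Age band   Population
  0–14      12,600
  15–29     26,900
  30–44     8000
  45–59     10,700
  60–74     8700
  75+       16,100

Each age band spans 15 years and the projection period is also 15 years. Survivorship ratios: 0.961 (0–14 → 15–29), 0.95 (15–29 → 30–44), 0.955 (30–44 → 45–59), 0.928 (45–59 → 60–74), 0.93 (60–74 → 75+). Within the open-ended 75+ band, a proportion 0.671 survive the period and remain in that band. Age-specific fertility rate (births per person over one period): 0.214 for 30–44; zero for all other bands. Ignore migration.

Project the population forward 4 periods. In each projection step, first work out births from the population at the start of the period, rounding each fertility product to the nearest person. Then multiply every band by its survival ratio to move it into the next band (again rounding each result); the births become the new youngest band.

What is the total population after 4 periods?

Numbering the bands 1..6 from youngest to oldest:
[period 1]
Births: 8000 × 0.214 = 1712
Band 2: 12600 × 0.961 = 12109
Band 3: 26900 × 0.95 = 25555
Band 4: 8000 × 0.955 = 7640
Band 5: 10700 × 0.928 = 9930
Band 6: 8700 × 0.93 + 16100 × 0.671 = 8091 + 10803 = 18894
End of period: [1712, 12109, 25555, 7640, 9930, 18894]
[period 2]
Births: 25555 × 0.214 = 5469
Band 2: 1712 × 0.961 = 1645
Band 3: 12109 × 0.95 = 11504
Band 4: 25555 × 0.955 = 24405
Band 5: 7640 × 0.928 = 7090
Band 6: 9930 × 0.93 + 18894 × 0.671 = 9235 + 12678 = 21913
End of period: [5469, 1645, 11504, 24405, 7090, 21913]
[period 3]
Births: 11504 × 0.214 = 2462
Band 2: 5469 × 0.961 = 5256
Band 3: 1645 × 0.95 = 1563
Band 4: 11504 × 0.955 = 10986
Band 5: 24405 × 0.928 = 22648
Band 6: 7090 × 0.93 + 21913 × 0.671 = 6594 + 14704 = 21298
End of period: [2462, 5256, 1563, 10986, 22648, 21298]
[period 4]
Births: 1563 × 0.214 = 334
Band 2: 2462 × 0.961 = 2366
Band 3: 5256 × 0.95 = 4993
Band 4: 1563 × 0.955 = 1493
Band 5: 10986 × 0.928 = 10195
Band 6: 22648 × 0.93 + 21298 × 0.671 = 21063 + 14291 = 35354
End of period: [334, 2366, 4993, 1493, 10195, 35354]
Total after period 4: 334 + 2366 + 4993 + 1493 + 10195 + 35354 = 54735

54735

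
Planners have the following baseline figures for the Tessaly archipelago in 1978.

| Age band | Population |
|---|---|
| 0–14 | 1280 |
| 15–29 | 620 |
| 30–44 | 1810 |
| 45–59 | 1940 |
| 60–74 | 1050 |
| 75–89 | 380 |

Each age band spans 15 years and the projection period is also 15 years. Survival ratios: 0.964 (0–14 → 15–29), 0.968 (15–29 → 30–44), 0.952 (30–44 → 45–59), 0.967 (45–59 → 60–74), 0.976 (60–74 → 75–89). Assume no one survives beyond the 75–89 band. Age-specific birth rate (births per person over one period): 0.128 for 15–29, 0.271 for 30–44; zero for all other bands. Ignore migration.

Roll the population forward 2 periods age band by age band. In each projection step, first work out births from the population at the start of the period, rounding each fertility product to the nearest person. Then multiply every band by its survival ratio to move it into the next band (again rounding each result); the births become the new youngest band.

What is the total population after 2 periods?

6133

Let band 1 be 0–14 through band 6 = 75–89.
[period 1]
Births: 620 * 0.128 = 79, 1810 * 0.271 = 491 → 570
Band 2: 1280 * 0.964 = 1234
Band 3: 620 * 0.968 = 600
Band 4: 1810 * 0.952 = 1723
Band 5: 1940 * 0.967 = 1876
Band 6: 1050 * 0.976 = 1025
Population now: 0–14=570, 15–29=1234, 30–44=600, 45–59=1723, 60–74=1876, 75–89=1025
[period 2]
Births: 1234 * 0.128 = 158, 600 * 0.271 = 163 → 321
Band 2: 570 * 0.964 = 549
Band 3: 1234 * 0.968 = 1195
Band 4: 600 * 0.952 = 571
Band 5: 1723 * 0.967 = 1666
Band 6: 1876 * 0.976 = 1831
Population now: 0–14=321, 15–29=549, 30–44=1195, 45–59=571, 60–74=1666, 75–89=1831
Total after period 2: 321 + 549 + 1195 + 571 + 1666 + 1831 = 6133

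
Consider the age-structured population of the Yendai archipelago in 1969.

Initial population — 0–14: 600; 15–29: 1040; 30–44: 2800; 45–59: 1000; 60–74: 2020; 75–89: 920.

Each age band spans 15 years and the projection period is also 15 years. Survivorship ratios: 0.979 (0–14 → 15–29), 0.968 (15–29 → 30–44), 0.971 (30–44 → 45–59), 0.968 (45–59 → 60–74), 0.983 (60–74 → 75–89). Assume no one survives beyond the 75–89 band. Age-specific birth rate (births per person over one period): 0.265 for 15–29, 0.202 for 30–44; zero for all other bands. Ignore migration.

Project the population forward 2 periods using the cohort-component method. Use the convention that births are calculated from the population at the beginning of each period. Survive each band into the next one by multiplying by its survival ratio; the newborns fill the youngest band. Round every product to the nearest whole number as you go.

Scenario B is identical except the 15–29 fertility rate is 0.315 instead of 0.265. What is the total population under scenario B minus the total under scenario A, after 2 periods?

80

Period 1.
Births: 1040 * 0.265 = 276  |  2800 * 0.202 = 566 ⇒ total 842
15–29: 600 * 0.979 = 587
30–44: 1040 * 0.968 = 1007
45–59: 2800 * 0.971 = 2719
60–74: 1000 * 0.968 = 968
75–89: 2020 * 0.983 = 1986
Giving 842 / 587 / 1007 / 2719 / 968 / 1986.
Period 2.
Births: 587 * 0.265 = 156  |  1007 * 0.202 = 203 ⇒ total 359
15–29: 842 * 0.979 = 824
30–44: 587 * 0.968 = 568
45–59: 1007 * 0.971 = 978
60–74: 2719 * 0.968 = 2632
75–89: 968 * 0.983 = 952
Giving 359 / 824 / 568 / 978 / 2632 / 952.
Scenario A total after 2 periods: 6313
Scenario B projection —
Period 1.
Births: 1040 * 0.315 = 328  |  2800 * 0.202 = 566 ⇒ total 894
15–29: 600 * 0.979 = 587
30–44: 1040 * 0.968 = 1007
45–59: 2800 * 0.971 = 2719
60–74: 1000 * 0.968 = 968
75–89: 2020 * 0.983 = 1986
Giving 894 / 587 / 1007 / 2719 / 968 / 1986.
Period 2.
Births: 587 * 0.315 = 185  |  1007 * 0.202 = 203 ⇒ total 388
15–29: 894 * 0.979 = 875
30–44: 587 * 0.968 = 568
45–59: 1007 * 0.971 = 978
60–74: 2719 * 0.968 = 2632
75–89: 968 * 0.983 = 952
Giving 388 / 875 / 568 / 978 / 2632 / 952.
Scenario B total after 2 periods: 6393
Difference B − A = 6393 − 6313 = 80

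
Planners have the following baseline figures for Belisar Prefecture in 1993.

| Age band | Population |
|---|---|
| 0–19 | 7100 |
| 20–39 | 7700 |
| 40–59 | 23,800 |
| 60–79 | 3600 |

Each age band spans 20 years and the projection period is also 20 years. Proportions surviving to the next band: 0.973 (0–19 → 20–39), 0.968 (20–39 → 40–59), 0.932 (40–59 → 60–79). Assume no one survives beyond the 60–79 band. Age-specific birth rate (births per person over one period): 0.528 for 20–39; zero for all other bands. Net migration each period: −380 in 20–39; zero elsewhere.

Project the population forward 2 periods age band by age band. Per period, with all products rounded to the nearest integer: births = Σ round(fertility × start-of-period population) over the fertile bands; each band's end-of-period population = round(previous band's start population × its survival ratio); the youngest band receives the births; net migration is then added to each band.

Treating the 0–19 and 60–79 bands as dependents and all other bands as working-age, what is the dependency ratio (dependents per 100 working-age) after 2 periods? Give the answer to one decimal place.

105.0

After projecting period 1:
Births: 7700 × 0.528 = 4066
20–39: 7100 × 0.973 = 6908
40–59: 7700 × 0.968 = 7454
60–79: 23800 × 0.932 = 22182
Net migration: 20–39 − 380 → 6528
End of period: [4066, 6528, 7454, 22182]
After projecting period 2:
Births: 6528 × 0.528 = 3447
20–39: 4066 × 0.973 = 3956
40–59: 6528 × 0.968 = 6319
60–79: 7454 × 0.932 = 6947
Net migration: 20–39 − 380 → 3576
End of period: [3447, 3576, 6319, 6947]
Dependents (band 0–19 + band 60–79) = 3447 + 6947 = 10394; working-age = 9895; ratio = 10394/9895 × 100 = 105.0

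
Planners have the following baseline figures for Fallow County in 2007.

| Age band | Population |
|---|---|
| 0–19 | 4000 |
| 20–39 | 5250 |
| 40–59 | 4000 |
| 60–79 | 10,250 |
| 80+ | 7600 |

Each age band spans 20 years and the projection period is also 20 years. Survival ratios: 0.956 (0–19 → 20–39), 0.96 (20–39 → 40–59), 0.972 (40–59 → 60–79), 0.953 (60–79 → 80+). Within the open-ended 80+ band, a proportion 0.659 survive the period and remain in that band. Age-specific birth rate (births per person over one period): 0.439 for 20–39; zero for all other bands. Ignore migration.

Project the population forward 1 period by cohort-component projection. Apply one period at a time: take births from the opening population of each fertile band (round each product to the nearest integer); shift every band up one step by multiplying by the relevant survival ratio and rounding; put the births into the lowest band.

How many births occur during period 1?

2305

— Period 1 —
Births: 5250 × 0.439 = 2305
20–39: 4000 × 0.956 = 3824
40–59: 5250 × 0.96 = 5040
60–79: 4000 × 0.972 = 3888
80+: 10250 × 0.953 + 7600 × 0.659 = 9768 + 5008 = 14776
→ [2305, 3824, 5040, 3888, 14776]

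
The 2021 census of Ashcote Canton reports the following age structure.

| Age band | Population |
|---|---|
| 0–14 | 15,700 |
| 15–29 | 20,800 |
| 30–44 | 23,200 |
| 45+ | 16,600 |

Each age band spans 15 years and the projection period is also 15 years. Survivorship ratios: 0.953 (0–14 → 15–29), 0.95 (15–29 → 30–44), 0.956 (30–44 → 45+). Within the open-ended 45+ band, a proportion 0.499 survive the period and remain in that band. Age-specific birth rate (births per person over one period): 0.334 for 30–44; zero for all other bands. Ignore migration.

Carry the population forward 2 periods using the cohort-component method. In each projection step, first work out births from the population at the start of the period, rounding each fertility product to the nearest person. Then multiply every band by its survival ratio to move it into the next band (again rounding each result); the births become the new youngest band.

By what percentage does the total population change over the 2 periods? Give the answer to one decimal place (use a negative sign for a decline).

-18.4

Call the bands 1 to 4, youngest first.
— Period 1 —
Births: 23200 × 0.334 = 7749
Band 2: 15700 × 0.953 = 14962
Band 3: 20800 × 0.95 = 19760
Band 4: 23200 × 0.956 + 16600 × 0.499 = 22179 + 8283 = 30462
Giving 7749 / 14962 / 19760 / 30462.
— Period 2 —
Births: 19760 × 0.334 = 6600
Band 2: 7749 × 0.953 = 7385
Band 3: 14962 × 0.95 = 14214
Band 4: 19760 × 0.956 + 30462 × 0.499 = 18891 + 15201 = 34092
Giving 6600 / 7385 / 14214 / 34092.
Total: 76300 → 62291; change = -14009; percentage change = -18.4%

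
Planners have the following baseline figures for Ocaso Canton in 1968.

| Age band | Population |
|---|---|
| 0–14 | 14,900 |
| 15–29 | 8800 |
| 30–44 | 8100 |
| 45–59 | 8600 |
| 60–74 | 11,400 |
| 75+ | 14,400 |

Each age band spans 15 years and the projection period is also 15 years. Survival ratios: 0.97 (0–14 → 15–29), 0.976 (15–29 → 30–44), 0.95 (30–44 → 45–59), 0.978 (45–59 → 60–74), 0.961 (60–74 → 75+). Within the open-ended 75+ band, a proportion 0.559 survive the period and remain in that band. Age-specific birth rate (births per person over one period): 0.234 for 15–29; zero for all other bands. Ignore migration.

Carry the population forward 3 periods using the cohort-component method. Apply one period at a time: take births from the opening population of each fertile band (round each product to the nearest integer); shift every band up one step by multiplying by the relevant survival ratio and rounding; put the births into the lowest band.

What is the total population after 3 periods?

44767

After projecting period 1:
Births: 8800 × 0.234 = 2059
15–29: 14900 × 0.97 = 14453
30–44: 8800 × 0.976 = 8589
45–59: 8100 × 0.95 = 7695
60–74: 8600 × 0.978 = 8411
75+: 11400 × 0.961 + 14400 × 0.559 = 10955 + 8050 = 19005
→ [2059, 14453, 8589, 7695, 8411, 19005]
After projecting period 2:
Births: 14453 × 0.234 = 3382
15–29: 2059 × 0.97 = 1997
30–44: 14453 × 0.976 = 14106
45–59: 8589 × 0.95 = 8160
60–74: 7695 × 0.978 = 7526
75+: 8411 × 0.961 + 19005 × 0.559 = 8083 + 10624 = 18707
→ [3382, 1997, 14106, 8160, 7526, 18707]
After projecting period 3:
Births: 1997 × 0.234 = 467
15–29: 3382 × 0.97 = 3281
30–44: 1997 × 0.976 = 1949
45–59: 14106 × 0.95 = 13401
60–74: 8160 × 0.978 = 7980
75+: 7526 × 0.961 + 18707 × 0.559 = 7232 + 10457 = 17689
→ [467, 3281, 1949, 13401, 7980, 17689]
Total after period 3: 467 + 3281 + 1949 + 13401 + 7980 + 17689 = 44767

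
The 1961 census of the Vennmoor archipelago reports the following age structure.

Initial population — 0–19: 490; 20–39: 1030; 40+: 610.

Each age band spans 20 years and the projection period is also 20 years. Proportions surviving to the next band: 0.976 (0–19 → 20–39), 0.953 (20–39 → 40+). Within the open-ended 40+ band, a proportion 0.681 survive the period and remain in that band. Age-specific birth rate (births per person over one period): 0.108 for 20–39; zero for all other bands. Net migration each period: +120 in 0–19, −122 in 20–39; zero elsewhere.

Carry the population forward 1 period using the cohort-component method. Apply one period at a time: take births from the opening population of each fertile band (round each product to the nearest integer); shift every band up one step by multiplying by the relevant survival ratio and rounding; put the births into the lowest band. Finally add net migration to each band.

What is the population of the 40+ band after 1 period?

1397

(Groups numbered youngest = 1 to oldest = 3.)
— Period 1 —
Births: 1030 × 0.108 = 111
Group 2: 490 × 0.976 = 478
Group 3: 1030 × 0.953 + 610 × 0.681 = 982 + 415 = 1397
Net migration: Group 1 + 120 → 231; Group 2 − 122 → 356
Population now: 0–19=231, 20–39=356, 40+=1397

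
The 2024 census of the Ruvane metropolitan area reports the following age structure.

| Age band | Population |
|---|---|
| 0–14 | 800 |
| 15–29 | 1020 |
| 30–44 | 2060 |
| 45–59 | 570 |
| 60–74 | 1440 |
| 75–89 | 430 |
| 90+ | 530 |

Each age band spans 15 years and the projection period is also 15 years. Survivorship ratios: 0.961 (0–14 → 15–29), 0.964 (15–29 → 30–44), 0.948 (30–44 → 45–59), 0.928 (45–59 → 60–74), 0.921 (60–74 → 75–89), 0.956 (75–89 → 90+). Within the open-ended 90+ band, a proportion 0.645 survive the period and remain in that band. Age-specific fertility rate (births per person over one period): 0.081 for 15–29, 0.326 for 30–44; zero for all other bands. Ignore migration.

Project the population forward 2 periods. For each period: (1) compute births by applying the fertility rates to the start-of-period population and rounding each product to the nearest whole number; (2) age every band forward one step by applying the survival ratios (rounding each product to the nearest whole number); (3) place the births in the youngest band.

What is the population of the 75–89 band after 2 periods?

— Period 1 —
Births: 1020 × 0.081 = 83, 2060 × 0.326 = 672 — total 755
15–29: 800 × 0.961 = 769
30–44: 1020 × 0.964 = 983
45–59: 2060 × 0.948 = 1953
60–74: 570 × 0.928 = 529
75–89: 1440 × 0.921 = 1326
90+: 430 × 0.956 + 530 × 0.645 = 411 + 342 = 753
End of period: [755, 769, 983, 1953, 529, 1326, 753]
— Period 2 —
Births: 769 × 0.081 = 62, 983 × 0.326 = 320 — total 382
15–29: 755 × 0.961 = 726
30–44: 769 × 0.964 = 741
45–59: 983 × 0.948 = 932
60–74: 1953 × 0.928 = 1812
75–89: 529 × 0.921 = 487
90+: 1326 × 0.956 + 753 × 0.645 = 1268 + 486 = 1754
End of period: [382, 726, 741, 932, 1812, 487, 1754]

487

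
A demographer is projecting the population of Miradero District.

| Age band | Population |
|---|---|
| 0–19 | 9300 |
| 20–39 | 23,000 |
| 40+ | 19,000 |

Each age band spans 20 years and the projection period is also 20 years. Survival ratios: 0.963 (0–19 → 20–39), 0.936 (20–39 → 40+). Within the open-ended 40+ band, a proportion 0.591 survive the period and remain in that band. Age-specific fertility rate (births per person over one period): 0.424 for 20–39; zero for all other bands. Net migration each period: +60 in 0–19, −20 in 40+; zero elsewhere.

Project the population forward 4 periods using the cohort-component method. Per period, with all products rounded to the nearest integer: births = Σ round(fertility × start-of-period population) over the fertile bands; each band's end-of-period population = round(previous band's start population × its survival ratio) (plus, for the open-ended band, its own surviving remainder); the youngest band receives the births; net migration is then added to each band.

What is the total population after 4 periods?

23901

Let band 1 be 0–19 through band 3 = 40+.
[period 1]
Births: 23000 * 0.424 = 9752
Band 2: 9300 * 0.963 = 8956
Band 3: 23000 * 0.936 + 19000 * 0.591 = 21528 + 11229 = 32757
Net migration: Band 1 + 60 → 9812; Band 3 − 20 → 32737
Population now: 0–19=9812, 20–39=8956, 40+=32737
[period 2]
Births: 8956 * 0.424 = 3797
Band 2: 9812 * 0.963 = 9449
Band 3: 8956 * 0.936 + 32737 * 0.591 = 8383 + 19348 = 27731
Net migration: Band 1 + 60 → 3857; Band 3 − 20 → 27711
Population now: 0–19=3857, 20–39=9449, 40+=27711
[period 3]
Births: 9449 * 0.424 = 4006
Band 2: 3857 * 0.963 = 3714
Band 3: 9449 * 0.936 + 27711 * 0.591 = 8844 + 16377 = 25221
Net migration: Band 1 + 60 → 4066; Band 3 − 20 → 25201
Population now: 0–19=4066, 20–39=3714, 40+=25201
[period 4]
Births: 3714 * 0.424 = 1575
Band 2: 4066 * 0.963 = 3916
Band 3: 3714 * 0.936 + 25201 * 0.591 = 3476 + 14894 = 18370
Net migration: Band 1 + 60 → 1635; Band 3 − 20 → 18350
Population now: 0–19=1635, 20–39=3916, 40+=18350
Total after period 4: 1635 + 3916 + 18350 = 23901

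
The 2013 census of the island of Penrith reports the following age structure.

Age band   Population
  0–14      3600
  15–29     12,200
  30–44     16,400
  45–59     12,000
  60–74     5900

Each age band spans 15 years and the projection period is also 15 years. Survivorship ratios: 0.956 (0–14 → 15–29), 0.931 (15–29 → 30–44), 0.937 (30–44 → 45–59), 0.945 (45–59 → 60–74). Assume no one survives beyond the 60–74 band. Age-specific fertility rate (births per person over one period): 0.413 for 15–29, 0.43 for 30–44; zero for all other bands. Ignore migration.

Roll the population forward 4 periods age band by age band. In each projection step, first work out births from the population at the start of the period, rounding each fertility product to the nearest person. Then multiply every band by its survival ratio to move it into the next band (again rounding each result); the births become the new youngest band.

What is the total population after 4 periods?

31532

Let group 1 be 0–14 through group 5 = 60–74.
— Period 1 —
Births: 12200 × 0.413 = 5039, 16400 × 0.43 = 7052 → total 12091
Group 2: 3600 × 0.956 = 3442
Group 3: 12200 × 0.931 = 11358
Group 4: 16400 × 0.937 = 15367
Group 5: 12000 × 0.945 = 11340
Population now: 0–14=12091, 15–29=3442, 30–44=11358, 45–59=15367, 60–74=11340
— Period 2 —
Births: 3442 × 0.413 = 1422, 11358 × 0.43 = 4884 → total 6306
Group 2: 12091 × 0.956 = 11559
Group 3: 3442 × 0.931 = 3205
Group 4: 11358 × 0.937 = 10642
Group 5: 15367 × 0.945 = 14522
Population now: 0–14=6306, 15–29=11559, 30–44=3205, 45–59=10642, 60–74=14522
— Period 3 —
Births: 11559 × 0.413 = 4774, 3205 × 0.43 = 1378 → total 6152
Group 2: 6306 × 0.956 = 6029
Group 3: 11559 × 0.931 = 10761
Group 4: 3205 × 0.937 = 3003
Group 5: 10642 × 0.945 = 10057
Population now: 0–14=6152, 15–29=6029, 30–44=10761, 45–59=3003, 60–74=10057
— Period 4 —
Births: 6029 × 0.413 = 2490, 10761 × 0.43 = 4627 → total 7117
Group 2: 6152 × 0.956 = 5881
Group 3: 6029 × 0.931 = 5613
Group 4: 10761 × 0.937 = 10083
Group 5: 3003 × 0.945 = 2838
Population now: 0–14=7117, 15–29=5881, 30–44=5613, 45–59=10083, 60–74=2838
Total after period 4: 7117 + 5881 + 5613 + 10083 + 2838 = 31532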